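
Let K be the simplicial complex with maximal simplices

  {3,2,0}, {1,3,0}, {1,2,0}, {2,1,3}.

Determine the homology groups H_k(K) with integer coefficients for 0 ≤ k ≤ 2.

H_0 = Z,  H_1 = 0,  H_2 = Z.

Take the total order 0 < 1 < 2 < 3 on the vertex set. Then K (dimension 2) consists of the simplices:

  0-simplices (4): [0], [1], [2], [3]
  1-simplices (6): [0,1], [0,2], [0,3], [1,2], [1,3], [2,3]
  2-simplices (4): [0,1,2], [0,1,3], [0,2,3], [1,2,3]

Hence C_0 ≅ Z^4, C_1 ≅ Z^6, C_2 ≅ Z^4.

∂_1: C_1 → C_0 is given by ∂[p,q] = [q] − [p].
As a 4×6 matrix over Z this has rank 3, with invariant factors (1,1,1).

The boundary map ∂_2: C_2 → C_1 sends each 2-simplex [p,q,r] to [q,r] − [p,r] + [p,q]. For instance
  ∂[0,2,3] = [2,3] − [0,3] + [0,2],
  ∂[0,1,3] = [1,3] − [0,3] + [0,1].
This gives a 6×4 integer matrix of rank 3; reducing to Smith normal form yields diagonal entries (1,1,1).

Now H_k = ker ∂_k / im ∂_{k+1}, so:

  H_0: rank C_0 − rank ∂_1 = 4 − 3 = 1, and the invariant factors of ∂_1 are all 1, so H_0 = Z.
  H_1: rank ker ∂_1 − rank ∂_2 = (6 − 3) − 3 = 0, and the invariant factors of ∂_2 are all 1, so H_1 = 0.
  H_2: rank ker ∂_2 − rank ∂_3 = (4 − 3) − 0 = 1, and there is no ∂_3, so H_2 = Z.

As a check, the Euler characteristic is 4 − 6 + 4 = 2, which agrees with 1 − 0 + 1 = 2.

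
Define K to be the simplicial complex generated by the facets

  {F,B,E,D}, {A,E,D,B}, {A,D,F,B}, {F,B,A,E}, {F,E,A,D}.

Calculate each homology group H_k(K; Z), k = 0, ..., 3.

Fix the vertex order A < B < D < E < F and write every simplex with vertices in increasing order. Then dim K = 3 and the simplices of K are:

  0-simplices (5): A, B, D, E, F
  1-simplices (10): AB, AD, AE, AF, BD, BE, BF, DE, DF, EF
  2-simplices (10): ABD, ABE, ABF, ADE, ADF, AEF, BDE, BDF, BEF, DEF
  3-simplices (5): ABDE, ABDF, ABEF, ADEF, BDEF

Hence C_0 ≅ Z^5, C_1 ≅ Z^10, C_2 ≅ Z^10, C_3 ≅ Z^5.

The boundary map ∂_1: C_1 → C_0 sends each edge [p,q] (with p < q) to q − p. For instance
  ∂DE = E − D.
The 5×10 boundary matrix has rank 4 and Smith normal form diag(1,1,1,1).

The boundary map ∂_2: C_2 → C_1 sends each 2-simplex [p,q,r] to [q,r] − [p,r] + [p,q]. For instance
  ∂ABF = BF − AF + AB,
  ∂BEF = EF − BF + BE.
This gives a 10×10 integer matrix of rank 6; reducing to Smith normal form yields diagonal entries (1,1,1,1,1,1).

The boundary map ∂_3: C_3 → C_2 sends each 3-simplex σ to the alternating sum Σ_i (−1)^i (σ with its i-th vertex removed). For instance
  ∂ADEF = DEF − AEF + ADF − ADE,
  ∂ABEF = BEF − AEF + ABF − ABE.
The resulting 10×5 matrix has rank 4, and its Smith normal form has invariant factors (1,1,1,1).

Reading off H_k = ker ∂_k / im ∂_{k+1}:

  H_0: rank C_0 − rank ∂_1 = 5 − 4 = 1, and the invariant factors of ∂_1 are all 1, so H_0 ≅ Z.
  H_1: rank ker ∂_1 − rank ∂_2 = (10 − 4) − 6 = 0, and the invariant factors of ∂_2 are all 1, so H_1 ≅ 0.
  H_2: rank ker ∂_2 − rank ∂_3 = (10 − 6) − 4 = 0, and the invariant factors of ∂_3 are all 1, so H_2 ≅ 0.
  H_3: rank ker ∂_3 − rank ∂_4 = (5 − 4) − 0 = 1, and there is no ∂_4, so H_3 ≅ Z.

(K is a triangulation of the 3-sphere S^3.)

H_0 ≅ Z,  H_1 = 0,  H_2 = 0,  H_3 ≅ Z.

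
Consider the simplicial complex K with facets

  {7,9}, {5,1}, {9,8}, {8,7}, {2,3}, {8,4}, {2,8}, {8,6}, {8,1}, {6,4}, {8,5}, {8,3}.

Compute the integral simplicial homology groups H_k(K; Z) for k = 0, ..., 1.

H_0 ≅ Z,  H_1 ≅ Z^4.

Order the vertices as 1 < 2 < 3 < 4 < 5 < 6 < 7 < 8 < 9. Listing each simplex with vertices in this order, K has dimension 1 with simplices:

  0-simplices (9): [1], [2], [3], [4], [5], [6], [7], [8], [9]
  1-simplices (12): [1,5], [1,8], [2,3], [2,8], [3,8], [4,6], [4,8], [5,8], [6,8], [7,8], [7,9], [8,9]

so the chain groups are C_0 ≅ Z^9, C_1 ≅ Z^12.

Boundary ∂_1: C_1 → C_0 sends each edge [p,q] (with p < q) to q − p. For instance
  ∂[1,8] = [8] − [1].
The 9×12 boundary matrix has rank 8 and Smith normal form diag(1,1,1,1,1,1,1,1).

Reading off H_k = ker ∂_k / im ∂_{k+1}:

  H_0: rank C_0 − rank ∂_1 = 9 − 8 = 1, and the invariant factors of ∂_1 are all 1, so H_0 = Z.
  H_1: rank ker ∂_1 − rank ∂_2 = (12 − 8) − 0 = 4, and there is no ∂_2, so H_1 = Z^4.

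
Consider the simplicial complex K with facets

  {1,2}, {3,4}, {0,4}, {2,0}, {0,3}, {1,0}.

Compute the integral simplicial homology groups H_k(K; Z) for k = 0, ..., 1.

H_0 = Z,  H_1 = Z^2.

Take the total order 0 < 1 < 2 < 3 < 4 on the vertex set. Then K (dimension 1) consists of the simplices:

  0-simplices (5): [0], [1], [2], [3], [4]
  1-simplices (6): [0,1], [0,2], [0,3], [0,4], [1,2], [3,4]

so the chain groups are C_0 ≅ Z^5, C_1 ≅ Z^6.

The boundary map ∂_1: C_1 → C_0 is given by ∂[p,q] = [q] − [p]. For instance
  ∂[1,2] = [2] − [1].
As a 5×6 matrix over Z this has rank 4, with invariant factors (1,1,1,1).

Reading off H_k = ker ∂_k / im ∂_{k+1}:

  H_0: rank C_0 − rank ∂_1 = 5 − 4 = 1, and the invariant factors of ∂_1 are all 1, so H_0 ≅ Z.
  H_1: rank ker ∂_1 − rank ∂_2 = (6 − 4) − 0 = 2, and there is no ∂_2, so H_1 ≅ Z^2.

As a check, the Euler characteristic is 5 − 6 = -1, which agrees with 1 − 2 = -1.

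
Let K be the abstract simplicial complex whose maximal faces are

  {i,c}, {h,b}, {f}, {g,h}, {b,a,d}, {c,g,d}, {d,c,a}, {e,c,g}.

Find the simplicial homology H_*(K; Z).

K has 9 vertices, 12 edges, 4 triangles.
rank ∂_0 = 0, rank ∂_1 = 7 ⇒ b_0 = 9 − 0 − 7 = 2; all invariant factors of ∂_1 are 1 so no torsion. So H_0 ≅ Z^2.
rank ∂_1 = 7, rank ∂_2 = 4 ⇒ b_1 = 12 − 7 − 4 = 1; all invariant factors of ∂_2 are 1 so no torsion. So H_1 ≅ Z.
rank ∂_2 = 4, rank ∂_3 = 0 ⇒ b_2 = 4 − 4 − 0 = 0. So H_2 ≅ 0.

H_0 ≅ Z^2,  H_1 ≅ Z,  H_2 = 0.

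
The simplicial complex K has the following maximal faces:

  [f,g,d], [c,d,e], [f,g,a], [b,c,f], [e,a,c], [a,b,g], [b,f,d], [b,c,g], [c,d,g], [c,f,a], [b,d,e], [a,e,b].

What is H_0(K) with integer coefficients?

H_0 ≅ Z.

Order the vertices as a < b < c < d < e < f < g. Listing each simplex with vertices in this order, K has dimension 2 with simplices:

  0-simplices (7): a, b, c, d, e, f, g
  1-simplices (18): ab, ac, ae, af, ag, bc, bd, be, bf, bg, cd, ce, cf, cg, de, df, dg, fg
  2-simplices (12): abe, abg, ace, acf, afg, bcf, bcg, bde, bdf, cde, cdg, dfg

giving chain groups C_0 ≅ Z^7, C_1 ≅ Z^18, C_2 ≅ Z^12.

Boundary ∂_1: C_1 → C_0 maps an edge to its endpoints' difference, ∂[p,q] = q − p. For instance
  ∂cf = f − c.
As a 7×18 matrix over Z this has rank 6, with invariant factors (1,1,1,1,1,1).

Boundary ∂_2: C_2 → C_1 maps a triangle to the signed sum of its edges. For instance
  ∂bdf = df − bf + bd,
  ∂abe = be − ae + ab.
As a 18×12 matrix over Z this has rank 12, with invariant factors (1,1,1,1,1,1,1,1,1,1,1,2).

From H_k ≅ ker(∂_k) / im(∂_{k+1}) we obtain:

  H_0: rank C_0 − rank ∂_1 = 7 − 6 = 1, and the invariant factors of ∂_1 are all 1, so H_0 = Z.

(K is a triangulation of the real projective plane RP^2.)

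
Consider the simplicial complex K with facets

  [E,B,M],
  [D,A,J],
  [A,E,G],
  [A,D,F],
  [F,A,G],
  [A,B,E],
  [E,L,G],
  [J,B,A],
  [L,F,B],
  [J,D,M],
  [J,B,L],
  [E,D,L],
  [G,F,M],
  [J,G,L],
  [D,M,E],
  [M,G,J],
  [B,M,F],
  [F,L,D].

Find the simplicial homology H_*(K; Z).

H_0 ≅ Z,  H_1 ≅ Z^2,  H_2 ≅ Z.

K has 9 vertices, 27 edges, 18 triangles.
rank ∂_0 = 0, rank ∂_1 = 8 ⇒ b_0 = 9 − 0 − 8 = 1; all invariant factors of ∂_1 are 1 so no torsion. So H_0 = Z.
rank ∂_1 = 8, rank ∂_2 = 17 ⇒ b_1 = 27 − 8 − 17 = 2; all invariant factors of ∂_2 are 1 so no torsion. So H_1 = Z^2.
rank ∂_2 = 17, rank ∂_3 = 0 ⇒ b_2 = 18 − 17 − 0 = 1. So H_2 = Z.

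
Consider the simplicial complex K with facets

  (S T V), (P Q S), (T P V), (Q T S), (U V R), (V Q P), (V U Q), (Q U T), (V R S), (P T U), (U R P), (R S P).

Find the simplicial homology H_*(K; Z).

Order the vertices as P < Q < R < S < T < U < V. Listing each simplex with vertices in this order, K has dimension 2 with simplices:

  0-simplices (7): P, Q, R, S, T, U, V
  1-simplices (18): PQ, PR, PS, PT, PU, PV, QS, QT, QU, QV, RS, RU, RV, ST, SV, TU, TV, UV
  2-simplices (12): PQS, PQV, PRS, PRU, PTU, PTV, QST, QTU, QUV, RSV, RUV, STV

so the chain groups are C_0 ≅ Z^7, C_1 ≅ Z^18, C_2 ≅ Z^12.

∂_1: C_1 → C_0 is given by ∂[p,q] = [q] − [p].
The 7×18 boundary matrix has rank 6 and Smith normal form diag(1,1,1,1,1,1).

The boundary map ∂_2: C_2 → C_1 sends each 2-simplex [p,q,r] to [q,r] − [p,r] + [p,q]. For instance
  ∂STV = TV − SV + ST,
  ∂RUV = UV − RV + RU.
As a 18×12 matrix over Z this has rank 12, with invariant factors (1,1,1,1,1,1,1,1,1,1,1,2).

Computing H_k = (kernel of ∂_k) / (image of ∂_{k+1}):

  H_0: rank C_0 − rank ∂_1 = 7 − 6 = 1, and the invariant factors of ∂_1 are all 1, so H_0 ≅ Z.
  H_1: rank ker ∂_1 − rank ∂_2 = (18 − 6) − 12 = 0, and ∂_2 has invariant factor 2 > 1, so H_1 ≅ Z_2.
  H_2: rank ker ∂_2 − rank ∂_3 = (12 − 12) − 0 = 0, and there is no ∂_3, so H_2 ≅ 0.

H_0 = Z,  H_1 = Z_2,  H_2 = 0.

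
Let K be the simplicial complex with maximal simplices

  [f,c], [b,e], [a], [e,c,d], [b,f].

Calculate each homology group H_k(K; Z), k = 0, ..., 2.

H_0 = Z^2,  H_1 = Z,  H_2 = 0.

We work with the vertex ordering a < b < c < d < e < f. The simplices of K, each written with vertices in increasing order, are:

  0-simplices (6): a, b, c, d, e, f
  1-simplices (6): be, bf, cd, ce, cf, de
  2-simplices (1): cde

giving chain groups C_0 ≅ Z^6, C_1 ≅ Z^6, C_2 ≅ Z^1.

Boundary ∂_1: C_1 → C_0 is given by ∂[p,q] = [q] − [p]. For instance
  ∂cd = d − c.
The 6×6 boundary matrix has rank 4 and Smith normal form diag(1,1,1,1).

∂_2: C_2 → C_1 acts by ∂[p,q,r] = [q,r] − [p,r] + [p,q]. For instance
  ∂cde = de − ce + cd.
As a 6×1 matrix over Z this has rank 1, with invariant factors (1).

Computing H_k = (kernel of ∂_k) / (image of ∂_{k+1}):

  H_0: rank C_0 − rank ∂_1 = 6 − 4 = 2, and the invariant factors of ∂_1 are all 1, so H_0 = Z^2.
  H_1: rank ker ∂_1 − rank ∂_2 = (6 − 4) − 1 = 1, and the invariant factors of ∂_2 are all 1, so H_1 = Z.
  H_2: rank ker ∂_2 − rank ∂_3 = (1 − 1) − 0 = 0, and there is no ∂_3, so H_2 = 0.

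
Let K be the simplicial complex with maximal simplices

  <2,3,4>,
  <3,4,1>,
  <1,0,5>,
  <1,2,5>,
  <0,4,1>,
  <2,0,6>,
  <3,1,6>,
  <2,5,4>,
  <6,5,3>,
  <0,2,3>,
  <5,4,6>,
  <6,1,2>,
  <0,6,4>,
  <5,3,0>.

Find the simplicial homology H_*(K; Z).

Take the total order 0 < 1 < 2 < 3 < 4 < 5 < 6 on the vertex set. Then K (dimension 2) consists of the simplices:

  0-simplices (7): [0], [1], [2], [3], [4], [5], [6]
  1-simplices (21): [0,1], [0,2], [0,3], [0,4], [0,5], [0,6], [1,2], [1,3], [1,4], [1,5], [1,6], [2,3], [2,4], [2,5], [2,6], [3,4], [3,5], [3,6], [4,5], [4,6], [5,6]
  2-simplices (14): [0,1,4], [0,1,5], [0,2,3], [0,2,6], [0,3,5], [0,4,6], [1,2,5], [1,2,6], [1,3,4], [1,3,6], [2,3,4], [2,4,5], [3,5,6], [4,5,6]

giving chain groups C_0 ≅ Z^7, C_1 ≅ Z^21, C_2 ≅ Z^14.

Boundary ∂_1: C_1 → C_0 maps an edge to its endpoints' difference, ∂[p,q] = q − p. For instance
  ∂[1,5] = [5] − [1].
The 7×21 boundary matrix has rank 6 and Smith normal form diag(1,1,1,1,1,1).

∂_2: C_2 → C_1 acts by ∂[p,q,r] = [q,r] − [p,r] + [p,q]. For instance
  ∂[1,3,6] = [3,6] − [1,6] + [1,3],
  ∂[4,5,6] = [5,6] − [4,6] + [4,5].
The resulting 21×14 matrix has rank 13, and its Smith normal form has invariant factors (1,1,1,1,1,1,1,1,1,1,1,1,1).

Now H_k = ker ∂_k / im ∂_{k+1}, so:

  H_0: rank C_0 − rank ∂_1 = 7 − 6 = 1, and the invariant factors of ∂_1 are all 1, so H_0 ≅ Z.
  H_1: rank ker ∂_1 − rank ∂_2 = (21 − 6) − 13 = 2, and the invariant factors of ∂_2 are all 1, so H_1 ≅ Z^2.
  H_2: rank ker ∂_2 − rank ∂_3 = (14 − 13) − 0 = 1, and there is no ∂_3, so H_2 ≅ Z.

As a check, the Euler characteristic is 7 − 21 + 14 = 0, which agrees with 1 − 2 + 1 = 0.

H_0 ≅ Z,  H_1 ≅ Z^2,  H_2 ≅ Z.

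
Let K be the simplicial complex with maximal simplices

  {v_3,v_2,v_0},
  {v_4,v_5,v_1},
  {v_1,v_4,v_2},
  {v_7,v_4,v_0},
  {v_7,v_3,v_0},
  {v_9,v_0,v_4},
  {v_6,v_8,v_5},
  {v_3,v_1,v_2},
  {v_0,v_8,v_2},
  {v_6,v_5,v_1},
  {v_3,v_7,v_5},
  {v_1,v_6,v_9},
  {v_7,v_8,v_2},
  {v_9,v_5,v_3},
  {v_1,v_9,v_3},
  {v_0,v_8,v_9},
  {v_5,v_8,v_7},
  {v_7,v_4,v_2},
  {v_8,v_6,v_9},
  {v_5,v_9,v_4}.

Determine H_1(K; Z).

H_1 ≅ Z ⊕ Z/2.

Fix the vertex order v_0 < v_1 < v_2 < v_3 < v_4 < v_5 < v_6 < v_7 < v_8 < v_9 and write every simplex with vertices in increasing order. Then dim K = 2 and the simplices of K are:

  0-simplices (10): [v_0], [v_1], [v_2], [v_3], [v_4], [v_5], [v_6], [v_7], [v_8], [v_9]
  1-simplices (30): (30 of them)
  2-simplices (20): (20 of them)

so the chain groups are C_0 ≅ Z^10, C_1 ≅ Z^30, C_2 ≅ Z^20.

∂_1: C_1 → C_0 maps an edge to its endpoints' difference, ∂[p,q] = q − p.
The 10×30 boundary matrix has rank 9 and Smith normal form diag(1,1,1,1,1,1,1,1,1).

∂_2: C_2 → C_1 sends each 2-simplex [p,q,r] to [q,r] − [p,r] + [p,q]. For instance
  ∂[v_4,v_5,v_9] = [v_5,v_9] − [v_4,v_9] + [v_4,v_5],
  ∂[v_1,v_6,v_9] = [v_6,v_9] − [v_1,v_9] + [v_1,v_6].
The resulting 30×20 matrix has rank 20, and its Smith normal form has invariant factors (1,1,1,1,1,1,1,1,1,1,1,1,1,1,1,1,1,1,1,2).

From H_k ≅ ker(∂_k) / im(∂_{k+1}) we obtain:

  H_1: rank ker ∂_1 − rank ∂_2 = (30 − 9) − 20 = 1, and ∂_2 has invariant factor 2 > 1, so H_1 ≅ Z ⊕ Z/2.

(K is a triangulation of the Klein bottle.)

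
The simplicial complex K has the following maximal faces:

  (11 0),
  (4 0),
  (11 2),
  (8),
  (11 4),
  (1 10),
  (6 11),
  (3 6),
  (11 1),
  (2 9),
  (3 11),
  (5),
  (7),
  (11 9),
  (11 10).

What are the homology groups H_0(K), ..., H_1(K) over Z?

Order the vertices as 0 < 1 < 2 < 3 < 4 < 5 < 6 < 7 < 8 < 9 < 10 < 11. Listing each simplex with vertices in this order, K has dimension 1 with simplices:

  0-simplices (12): [0], [1], [2], [3], [4], [5], [6], [7], [8], [9], [10], [11]
  1-simplices (12): [0,4], [0,11], [1,10], [1,11], [2,9], [2,11], [3,6], [3,11], [4,11], [6,11], [9,11], [10,11]

so the chain groups are C_0 ≅ Z^12, C_1 ≅ Z^12.

∂_1: C_1 → C_0 maps an edge to its endpoints' difference, ∂[p,q] = q − p. For instance
  ∂[0,4] = [4] − [0].
As a 12×12 matrix over Z this has rank 8, with invariant factors (1,1,1,1,1,1,1,1).

From H_k ≅ ker(∂_k) / im(∂_{k+1}) we obtain:

  H_0: rank C_0 − rank ∂_1 = 12 − 8 = 4, and the invariant factors of ∂_1 are all 1, so H_0 ≅ Z^4.
  H_1: rank ker ∂_1 − rank ∂_2 = (12 − 8) − 0 = 4, and there is no ∂_2, so H_1 ≅ Z^4.

As a check, the Euler characteristic is 12 − 12 = 0, which agrees with 4 − 4 = 0.
(K is a triangulation of the disjoint union of a set of 3 points and a wedge of 4 circles.)

H_0 = Z^4,  H_1 = Z^4.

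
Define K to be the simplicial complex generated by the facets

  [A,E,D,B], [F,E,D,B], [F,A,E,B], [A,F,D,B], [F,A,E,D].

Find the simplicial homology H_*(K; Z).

We work with the vertex ordering A < B < D < E < F. The simplices of K, each written with vertices in increasing order, are:

  0-simplices (5): A, B, D, E, F
  1-simplices (10): AB, AD, AE, AF, BD, BE, BF, DE, DF, EF
  2-simplices (10): ABD, ABE, ABF, ADE, ADF, AEF, BDE, BDF, BEF, DEF
  3-simplices (5): ABDE, ABDF, ABEF, ADEF, BDEF

Hence C_0 ≅ Z^5, C_1 ≅ Z^10, C_2 ≅ Z^10, C_3 ≅ Z^5.

The boundary map ∂_1: C_1 → C_0 maps an edge to its endpoints' difference, ∂[p,q] = q − p. For instance
  ∂AF = F − A.
The resulting 5×10 matrix has rank 4, and its Smith normal form has invariant factors (1,1,1,1).

The boundary map ∂_2: C_2 → C_1 acts by ∂[p,q,r] = [q,r] − [p,r] + [p,q]. For instance
  ∂ABE = BE − AE + AB,
  ∂ADF = DF − AF + AD.
The resulting 10×10 matrix has rank 6, and its Smith normal form has invariant factors (1,1,1,1,1,1).

∂_3: C_3 → C_2 sends each 3-simplex σ to the alternating sum Σ_i (−1)^i (σ with its i-th vertex removed). For instance
  ∂ABDF = BDF − ADF + ABF − ABD,
  ∂ABDE = BDE − ADE + ABE − ABD.
The resulting 10×5 matrix has rank 4, and its Smith normal form has invariant factors (1,1,1,1).

Now H_k = ker ∂_k / im ∂_{k+1}, so:

  H_0: rank C_0 − rank ∂_1 = 5 − 4 = 1, and the invariant factors of ∂_1 are all 1, so H_0 ≅ Z.
  H_1: rank ker ∂_1 − rank ∂_2 = (10 − 4) − 6 = 0, and the invariant factors of ∂_2 are all 1, so H_1 ≅ 0.
  H_2: rank ker ∂_2 − rank ∂_3 = (10 − 6) − 4 = 0, and the invariant factors of ∂_3 are all 1, so H_2 ≅ 0.
  H_3: rank ker ∂_3 − rank ∂_4 = (5 − 4) − 0 = 1, and there is no ∂_4, so H_3 ≅ Z.

(K is a triangulation of the 3-sphere S^3.)

H_0 ≅ Z,  H_1 = 0,  H_2 = 0,  H_3 ≅ Z.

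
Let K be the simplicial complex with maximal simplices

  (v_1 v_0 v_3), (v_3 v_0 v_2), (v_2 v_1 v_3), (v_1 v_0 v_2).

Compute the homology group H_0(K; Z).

H_0 ≅ Z.

Order the vertices as v_0 < v_1 < v_2 < v_3. Listing each simplex with vertices in this order, K has dimension 2 with simplices:

  0-simplices (4): [v_0], [v_1], [v_2], [v_3]
  1-simplices (6): [v_0,v_1], [v_0,v_2], [v_0,v_3], [v_1,v_2], [v_1,v_3], [v_2,v_3]
  2-simplices (4): [v_0,v_1,v_2], [v_0,v_1,v_3], [v_0,v_2,v_3], [v_1,v_2,v_3]

giving chain groups C_0 ≅ Z^4, C_1 ≅ Z^6, C_2 ≅ Z^4.

∂_1: C_1 → C_0 maps an edge to its endpoints' difference, ∂[p,q] = q − p. For instance
  ∂[v_1,v_3] = [v_3] − [v_1].
This gives a 4×6 integer matrix of rank 3; reducing to Smith normal form yields diagonal entries (1,1,1).

The boundary map ∂_2: C_2 → C_1 maps a triangle to the signed sum of its edges. For instance
  ∂[v_0,v_1,v_3] = [v_1,v_3] − [v_0,v_3] + [v_0,v_1],
  ∂[v_1,v_2,v_3] = [v_2,v_3] − [v_1,v_3] + [v_1,v_2].
The 6×4 boundary matrix has rank 3 and Smith normal form diag(1,1,1).

Computing H_k = (kernel of ∂_k) / (image of ∂_{k+1}):

  H_0: rank C_0 − rank ∂_1 = 4 − 3 = 1, and the invariant factors of ∂_1 are all 1, so H_0 = Z.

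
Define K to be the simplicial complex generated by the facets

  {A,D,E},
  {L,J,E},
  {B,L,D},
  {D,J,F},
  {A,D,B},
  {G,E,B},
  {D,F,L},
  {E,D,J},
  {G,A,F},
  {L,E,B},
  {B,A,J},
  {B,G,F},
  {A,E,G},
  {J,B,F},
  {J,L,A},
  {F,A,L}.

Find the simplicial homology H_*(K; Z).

H_0 ≅ Z,  H_1 ≅ Z^2,  H_2 ≅ Z.

We work with the vertex ordering A < B < D < E < F < G < J < L. The simplices of K, each written with vertices in increasing order, are:

  0-simplices (8): A, B, D, E, F, G, J, L
  1-simplices (24): AB, AD, AE, AF, AG, AJ, AL, BD, BE, BF, BG, BJ, BL, DE, DF, DJ, DL, EG, EJ, EL, FG, FJ, FL, JL
  2-simplices (16): ABD, ABJ, ADE, AEG, AFG, AFL, AJL, BDL, BEG, BEL, BFG, BFJ, DEJ, DFJ, DFL, EJL

Hence C_0 ≅ Z^8, C_1 ≅ Z^24, C_2 ≅ Z^16.

The boundary map ∂_1: C_1 → C_0 maps an edge to its endpoints' difference, ∂[p,q] = q − p. For instance
  ∂FJ = J − F.
This gives a 8×24 integer matrix of rank 7; reducing to Smith normal form yields diagonal entries (1,1,1,1,1,1,1).

Boundary ∂_2: C_2 → C_1 acts by ∂[p,q,r] = [q,r] − [p,r] + [p,q]. For instance
  ∂DEJ = EJ − DJ + DE,
  ∂DFJ = FJ − DJ + DF.
The resulting 24×16 matrix has rank 15, and its Smith normal form has invariant factors (1,1,1,1,1,1,1,1,1,1,1,1,1,1,1).

From H_k ≅ ker(∂_k) / im(∂_{k+1}) we obtain:

  H_0: rank C_0 − rank ∂_1 = 8 − 7 = 1, and the invariant factors of ∂_1 are all 1, so H_0 = Z.
  H_1: rank ker ∂_1 − rank ∂_2 = (24 − 7) − 15 = 2, and the invariant factors of ∂_2 are all 1, so H_1 = Z^2.
  H_2: rank ker ∂_2 − rank ∂_3 = (16 − 15) − 0 = 1, and there is no ∂_3, so H_2 = Z.

As a check, the Euler characteristic is 8 − 24 + 16 = 0, which agrees with 1 − 2 + 1 = 0.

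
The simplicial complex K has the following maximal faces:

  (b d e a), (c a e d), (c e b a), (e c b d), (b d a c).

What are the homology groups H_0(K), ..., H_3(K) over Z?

Order the vertices as a < b < c < d < e. Listing each simplex with vertices in this order, K has dimension 3 with simplices:

  0-simplices (5): a, b, c, d, e
  1-simplices (10): ab, ac, ad, ae, bc, bd, be, cd, ce, de
  2-simplices (10): abc, abd, abe, acd, ace, ade, bcd, bce, bde, cde
  3-simplices (5): abcd, abce, abde, acde, bcde

giving chain groups C_0 ≅ Z^5, C_1 ≅ Z^10, C_2 ≅ Z^10, C_3 ≅ Z^5.

The boundary map ∂_1: C_1 → C_0 maps an edge to its endpoints' difference, ∂[p,q] = q − p. For instance
  ∂de = e − d.
The resulting 5×10 matrix has rank 4, and its Smith normal form has invariant factors (1,1,1,1).

The boundary map ∂_2: C_2 → C_1 maps a triangle to the signed sum of its edges. For instance
  ∂bcd = cd − bd + bc,
  ∂bce = ce − be + bc.
The 10×10 boundary matrix has rank 6 and Smith normal form diag(1,1,1,1,1,1).

Boundary ∂_3: C_3 → C_2 sends each 3-simplex σ to the alternating sum Σ_i (−1)^i (σ with its i-th vertex removed). For instance
  ∂abcd = bcd − acd + abd − abc,
  ∂abde = bde − ade + abe − abd.
As a 10×5 matrix over Z this has rank 4, with invariant factors (1,1,1,1).

Computing H_k = (kernel of ∂_k) / (image of ∂_{k+1}):

  H_0: rank C_0 − rank ∂_1 = 5 − 4 = 1, and the invariant factors of ∂_1 are all 1, so H_0 = Z.
  H_1: rank ker ∂_1 − rank ∂_2 = (10 − 4) − 6 = 0, and the invariant factors of ∂_2 are all 1, so H_1 = 0.
  H_2: rank ker ∂_2 − rank ∂_3 = (10 − 6) − 4 = 0, and the invariant factors of ∂_3 are all 1, so H_2 = 0.
  H_3: rank ker ∂_3 − rank ∂_4 = (5 − 4) − 0 = 1, and there is no ∂_4, so H_3 = Z.

H_0 ≅ Z,  H_1 = 0,  H_2 = 0,  H_3 ≅ Z.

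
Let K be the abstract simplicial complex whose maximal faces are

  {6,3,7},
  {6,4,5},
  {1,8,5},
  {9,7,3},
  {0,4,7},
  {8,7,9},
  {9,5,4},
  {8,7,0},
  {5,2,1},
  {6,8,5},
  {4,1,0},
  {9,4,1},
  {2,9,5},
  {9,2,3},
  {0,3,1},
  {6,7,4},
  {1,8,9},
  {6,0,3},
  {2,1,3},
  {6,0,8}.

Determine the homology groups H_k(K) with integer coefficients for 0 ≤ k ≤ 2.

Fix the vertex order 0 < 1 < 2 < 3 < 4 < 5 < 6 < 7 < 8 < 9 and write every simplex with vertices in increasing order. Then dim K = 2 and the simplices of K are:

  0-simplices (10): [0], [1], [2], [3], [4], [5], [6], [7], [8], [9]
  1-simplices (30): (30 of them)
  2-simplices (20): (20 of them)

so the chain groups are C_0 ≅ Z^10, C_1 ≅ Z^30, C_2 ≅ Z^20.

The boundary map ∂_1: C_1 → C_0 sends each edge [p,q] (with p < q) to q − p. For instance
  ∂[1,9] = [9] − [1].
As a 10×30 matrix over Z this has rank 9, with invariant factors (1,1,1,1,1,1,1,1,1).

∂_2: C_2 → C_1 acts by ∂[p,q,r] = [q,r] − [p,r] + [p,q]. For instance
  ∂[1,2,5] = [2,5] − [1,5] + [1,2],
  ∂[1,8,9] = [8,9] − [1,9] + [1,8].
The 30×20 boundary matrix has rank 20 and Smith normal form diag(1,1,1,1,1,1,1,1,1,1,1,1,1,1,1,1,1,1,1,2).

From H_k ≅ ker(∂_k) / im(∂_{k+1}) we obtain:

  H_0: rank C_0 − rank ∂_1 = 10 − 9 = 1, and the invariant factors of ∂_1 are all 1, so H_0 ≅ Z.
  H_1: rank ker ∂_1 − rank ∂_2 = (30 − 9) − 20 = 1, and ∂_2 has invariant factor 2 > 1, so H_1 ≅ Z ⊕ Z/2Z.
  H_2: rank ker ∂_2 − rank ∂_3 = (20 − 20) − 0 = 0, and there is no ∂_3, so H_2 ≅ 0.

As a check, the Euler characteristic is 10 − 30 + 20 = 0, which agrees with 1 − 1 + 0 = 0.
(K is a triangulation of the Klein bottle.)

H_0 = Z,  H_1 = Z ⊕ Z/2Z,  H_2 = 0.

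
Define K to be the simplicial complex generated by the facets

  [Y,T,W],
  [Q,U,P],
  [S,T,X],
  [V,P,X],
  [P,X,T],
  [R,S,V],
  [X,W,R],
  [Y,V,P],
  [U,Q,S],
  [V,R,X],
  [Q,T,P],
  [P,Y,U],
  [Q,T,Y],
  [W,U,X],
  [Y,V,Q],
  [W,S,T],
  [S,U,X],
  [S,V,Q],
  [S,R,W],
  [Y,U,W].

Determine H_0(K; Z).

K has 10 vertices, 30 edges, 20 triangles.
rank ∂_0 = 0, rank ∂_1 = 9 ⇒ b_0 = 10 − 0 − 9 = 1; all invariant factors of ∂_1 are 1 so no torsion. So H_0 = Z.

H_0 = Z.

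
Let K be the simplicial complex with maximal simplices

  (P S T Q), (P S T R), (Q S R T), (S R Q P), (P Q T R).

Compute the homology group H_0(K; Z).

We work with the vertex ordering P < Q < R < S < T. The simplices of K, each written with vertices in increasing order, are:

  0-simplices (5): P, Q, R, S, T
  1-simplices (10): PQ, PR, PS, PT, QR, QS, QT, RS, RT, ST
  2-simplices (10): PQR, PQS, PQT, PRS, PRT, PST, QRS, QRT, QST, RST
  3-simplices (5): PQRS, PQRT, PQST, PRST, QRST

Hence C_0 ≅ Z^5, C_1 ≅ Z^10, C_2 ≅ Z^10, C_3 ≅ Z^5.

∂_1: C_1 → C_0 is given by ∂[p,q] = [q] − [p]. For instance
  ∂PT = T − P.
The resulting 5×10 matrix has rank 4, and its Smith normal form has invariant factors (1,1,1,1).

Boundary ∂_2: C_2 → C_1 maps a triangle to the signed sum of its edges. For instance
  ∂PRS = RS − PS + PR,
  ∂RST = ST − RT + RS.
As a 10×10 matrix over Z this has rank 6, with invariant factors (1,1,1,1,1,1).

The boundary map ∂_3: C_3 → C_2 sends each 3-simplex σ to the alternating sum Σ_i (−1)^i (σ with its i-th vertex removed). For instance
  ∂QRST = RST − QST + QRT − QRS,
  ∂PRST = RST − PST + PRT − PRS.
The resulting 10×5 matrix has rank 4, and its Smith normal form has invariant factors (1,1,1,1).

Computing H_k = (kernel of ∂_k) / (image of ∂_{k+1}):

  H_0: rank C_0 − rank ∂_1 = 5 − 4 = 1, and the invariant factors of ∂_1 are all 1, so H_0 ≅ Z.

H_0 = Z.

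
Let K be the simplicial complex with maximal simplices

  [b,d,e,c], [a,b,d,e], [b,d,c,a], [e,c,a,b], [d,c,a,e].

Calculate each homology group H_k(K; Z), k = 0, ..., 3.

H_0 = Z,  H_1 = 0,  H_2 = 0,  H_3 = Z.

We work with the vertex ordering a < b < c < d < e. The simplices of K, each written with vertices in increasing order, are:

  0-simplices (5): a, b, c, d, e
  1-simplices (10): ab, ac, ad, ae, bc, bd, be, cd, ce, de
  2-simplices (10): abc, abd, abe, acd, ace, ade, bcd, bce, bde, cde
  3-simplices (5): abcd, abce, abde, acde, bcde

Hence C_0 ≅ Z^5, C_1 ≅ Z^10, C_2 ≅ Z^10, C_3 ≅ Z^5.

The boundary map ∂_1: C_1 → C_0 maps an edge to its endpoints' difference, ∂[p,q] = q − p. For instance
  ∂cd = d − c.
The 5×10 boundary matrix has rank 4 and Smith normal form diag(1,1,1,1).

The boundary map ∂_2: C_2 → C_1 sends each 2-simplex [p,q,r] to [q,r] − [p,r] + [p,q]. For instance
  ∂ace = ce − ae + ac,
  ∂acd = cd − ad + ac.
This gives a 10×10 integer matrix of rank 6; reducing to Smith normal form yields diagonal entries (1,1,1,1,1,1).

∂_3: C_3 → C_2 sends each 3-simplex σ to the alternating sum Σ_i (−1)^i (σ with its i-th vertex removed). For instance
  ∂abcd = bcd − acd + abd − abc,
  ∂abce = bce − ace + abe − abc.
The 10×5 boundary matrix has rank 4 and Smith normal form diag(1,1,1,1).

Reading off H_k = ker ∂_k / im ∂_{k+1}:

  H_0: rank C_0 − rank ∂_1 = 5 − 4 = 1, and the invariant factors of ∂_1 are all 1, so H_0 ≅ Z.
  H_1: rank ker ∂_1 − rank ∂_2 = (10 − 4) − 6 = 0, and the invariant factors of ∂_2 are all 1, so H_1 ≅ 0.
  H_2: rank ker ∂_2 − rank ∂_3 = (10 − 6) − 4 = 0, and the invariant factors of ∂_3 are all 1, so H_2 ≅ 0.
  H_3: rank ker ∂_3 − rank ∂_4 = (5 − 4) − 0 = 1, and there is no ∂_4, so H_3 ≅ Z.

As a check, the Euler characteristic is 5 − 10 + 10 − 5 = 0, which agrees with 1 − 0 + 0 − 1 = 0.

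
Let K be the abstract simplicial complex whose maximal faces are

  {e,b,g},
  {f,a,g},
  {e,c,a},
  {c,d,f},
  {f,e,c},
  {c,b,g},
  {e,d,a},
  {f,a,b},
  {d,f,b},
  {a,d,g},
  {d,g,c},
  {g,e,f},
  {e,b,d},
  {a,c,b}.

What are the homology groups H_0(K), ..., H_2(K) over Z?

H_0 = Z,  H_1 = Z^2,  H_2 = Z.

We work with the vertex ordering a < b < c < d < e < f < g. The simplices of K, each written with vertices in increasing order, are:

  0-simplices (7): a, b, c, d, e, f, g
  1-simplices (21): ab, ac, ad, ae, af, ag, bc, bd, be, bf, bg, cd, ce, cf, cg, de, df, dg, ef, eg, fg
  2-simplices (14): abc, abf, ace, ade, adg, afg, bcg, bde, bdf, beg, cdf, cdg, cef, efg

Hence C_0 ≅ Z^7, C_1 ≅ Z^21, C_2 ≅ Z^14.

∂_1: C_1 → C_0 sends each edge [p,q] (with p < q) to q − p. For instance
  ∂ae = e − a.
This gives a 7×21 integer matrix of rank 6; reducing to Smith normal form yields diagonal entries (1,1,1,1,1,1).

∂_2: C_2 → C_1 acts by ∂[p,q,r] = [q,r] − [p,r] + [p,q]. For instance
  ∂afg = fg − ag + af,
  ∂bde = de − be + bd.
As a 21×14 matrix over Z this has rank 13, with invariant factors (1,1,1,1,1,1,1,1,1,1,1,1,1).

From H_k ≅ ker(∂_k) / im(∂_{k+1}) we obtain:

  H_0: rank C_0 − rank ∂_1 = 7 − 6 = 1, and the invariant factors of ∂_1 are all 1, so H_0 = Z.
  H_1: rank ker ∂_1 − rank ∂_2 = (21 − 6) − 13 = 2, and the invariant factors of ∂_2 are all 1, so H_1 = Z^2.
  H_2: rank ker ∂_2 − rank ∂_3 = (14 − 13) − 0 = 1, and there is no ∂_3, so H_2 = Z.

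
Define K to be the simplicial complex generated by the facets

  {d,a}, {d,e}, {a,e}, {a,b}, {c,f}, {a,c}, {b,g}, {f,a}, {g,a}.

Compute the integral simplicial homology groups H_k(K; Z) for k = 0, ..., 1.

H_0 = Z,  H_1 = Z^3.

K has 7 vertices, 9 edges.
rank ∂_0 = 0, rank ∂_1 = 6 ⇒ b_0 = 7 − 0 − 6 = 1; all invariant factors of ∂_1 are 1 so no torsion. So H_0 ≅ Z.
rank ∂_1 = 6, rank ∂_2 = 0 ⇒ b_1 = 9 − 6 − 0 = 3. So H_1 ≅ Z^3.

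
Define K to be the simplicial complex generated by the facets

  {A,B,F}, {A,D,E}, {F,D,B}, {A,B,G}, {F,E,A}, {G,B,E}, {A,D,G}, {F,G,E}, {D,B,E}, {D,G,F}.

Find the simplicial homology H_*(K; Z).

Take the total order A < B < D < E < F < G on the vertex set. Then K (dimension 2) consists of the simplices:

  0-simplices (6): A, B, D, E, F, G
  1-simplices (15): AB, AD, AE, AF, AG, BD, BE, BF, BG, DE, DF, DG, EF, EG, FG
  2-simplices (10): ABF, ABG, ADE, ADG, AEF, BDE, BDF, BEG, DFG, EFG

Hence C_0 ≅ Z^6, C_1 ≅ Z^15, C_2 ≅ Z^10.

Boundary ∂_1: C_1 → C_0 maps an edge to its endpoints' difference, ∂[p,q] = q − p. For instance
  ∂DE = E − D.
This gives a 6×15 integer matrix of rank 5; reducing to Smith normal form yields diagonal entries (1,1,1,1,1).

The boundary map ∂_2: C_2 → C_1 acts by ∂[p,q,r] = [q,r] − [p,r] + [p,q]. For instance
  ∂BDE = DE − BE + BD,
  ∂BDF = DF − BF + BD.
This gives a 15×10 integer matrix of rank 10; reducing to Smith normal form yields diagonal entries (1,1,1,1,1,1,1,1,1,2).

From H_k ≅ ker(∂_k) / im(∂_{k+1}) we obtain:

  H_0: rank C_0 − rank ∂_1 = 6 − 5 = 1, and the invariant factors of ∂_1 are all 1, so H_0 ≅ Z.
  H_1: rank ker ∂_1 − rank ∂_2 = (15 − 5) − 10 = 0, and ∂_2 has invariant factor 2 > 1, so H_1 ≅ Z_2.
  H_2: rank ker ∂_2 − rank ∂_3 = (10 − 10) − 0 = 0, and there is no ∂_3, so H_2 ≅ 0.

As a check, the Euler characteristic is 6 − 15 + 10 = 1, which agrees with 1 − 0 + 0 = 1.
(K is a triangulation of the real projective plane RP^2.)

H_0 ≅ Z,  H_1 ≅ Z_2,  H_2 = 0.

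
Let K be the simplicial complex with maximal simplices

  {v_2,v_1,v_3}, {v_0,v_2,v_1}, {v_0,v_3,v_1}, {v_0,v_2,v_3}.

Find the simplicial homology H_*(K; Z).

H_0 = Z,  H_1 = 0,  H_2 = Z.

Take the total order v_0 < v_1 < v_2 < v_3 on the vertex set. Then K (dimension 2) consists of the simplices:

  0-simplices (4): [v_0], [v_1], [v_2], [v_3]
  1-simplices (6): [v_0,v_1], [v_0,v_2], [v_0,v_3], [v_1,v_2], [v_1,v_3], [v_2,v_3]
  2-simplices (4): [v_0,v_1,v_2], [v_0,v_1,v_3], [v_0,v_2,v_3], [v_1,v_2,v_3]

giving chain groups C_0 ≅ Z^4, C_1 ≅ Z^6, C_2 ≅ Z^4.

The boundary map ∂_1: C_1 → C_0 is given by ∂[p,q] = [q] − [p]. For instance
  ∂[v_2,v_3] = [v_3] − [v_2].
As a 4×6 matrix over Z this has rank 3, with invariant factors (1,1,1).

∂_2: C_2 → C_1 maps a triangle to the signed sum of its edges. For instance
  ∂[v_0,v_2,v_3] = [v_2,v_3] − [v_0,v_3] + [v_0,v_2],
  ∂[v_1,v_2,v_3] = [v_2,v_3] − [v_1,v_3] + [v_1,v_2].
This gives a 6×4 integer matrix of rank 3; reducing to Smith normal form yields diagonal entries (1,1,1).

Now H_k = ker ∂_k / im ∂_{k+1}, so:

  H_0: rank C_0 − rank ∂_1 = 4 − 3 = 1, and the invariant factors of ∂_1 are all 1, so H_0 = Z.
  H_1: rank ker ∂_1 − rank ∂_2 = (6 − 3) − 3 = 0, and the invariant factors of ∂_2 are all 1, so H_1 = 0.
  H_2: rank ker ∂_2 − rank ∂_3 = (4 − 3) − 0 = 1, and there is no ∂_3, so H_2 = Z.

As a check, the Euler characteristic is 4 − 6 + 4 = 2, which agrees with 1 − 0 + 1 = 2.
(K is a triangulation of the 2-sphere S^2.)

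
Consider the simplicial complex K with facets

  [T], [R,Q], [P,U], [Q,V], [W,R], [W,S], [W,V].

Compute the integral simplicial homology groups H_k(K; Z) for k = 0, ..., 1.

H_0 = Z^3,  H_1 = Z.

Order the vertices as P < Q < R < S < T < U < V < W. Listing each simplex with vertices in this order, K has dimension 1 with simplices:

  0-simplices (8): P, Q, R, S, T, U, V, W
  1-simplices (6): PU, QR, QV, RW, SW, VW

giving chain groups C_0 ≅ Z^8, C_1 ≅ Z^6.

∂_1: C_1 → C_0 maps an edge to its endpoints' difference, ∂[p,q] = q − p.
The resulting 8×6 matrix has rank 5, and its Smith normal form has invariant factors (1,1,1,1,1).

Computing H_k = (kernel of ∂_k) / (image of ∂_{k+1}):

  H_0: rank C_0 − rank ∂_1 = 8 − 5 = 3, and the invariant factors of ∂_1 are all 1, so H_0 ≅ Z^3.
  H_1: rank ker ∂_1 − rank ∂_2 = (6 − 5) − 0 = 1, and there is no ∂_2, so H_1 ≅ Z.

As a check, the Euler characteristic is 8 − 6 = 2, which agrees with 3 − 1 = 2.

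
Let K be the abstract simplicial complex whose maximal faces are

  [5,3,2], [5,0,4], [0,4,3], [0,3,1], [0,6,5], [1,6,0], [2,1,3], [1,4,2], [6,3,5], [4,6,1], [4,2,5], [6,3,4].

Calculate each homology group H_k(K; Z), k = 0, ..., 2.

We work with the vertex ordering 0 < 1 < 2 < 3 < 4 < 5 < 6. The simplices of K, each written with vertices in increasing order, are:

  0-simplices (7): [0], [1], [2], [3], [4], [5], [6]
  1-simplices (18): [0,1], [0,3], [0,4], [0,5], [0,6], [1,2], [1,3], [1,4], [1,6], [2,3], [2,4], [2,5], [3,4], [3,5], [3,6], [4,5], [4,6], [5,6]
  2-simplices (12): [0,1,3], [0,1,6], [0,3,4], [0,4,5], [0,5,6], [1,2,3], [1,2,4], [1,4,6], [2,3,5], [2,4,5], [3,4,6], [3,5,6]

giving chain groups C_0 ≅ Z^7, C_1 ≅ Z^18, C_2 ≅ Z^12.

The boundary map ∂_1: C_1 → C_0 is given by ∂[p,q] = [q] − [p]. For instance
  ∂[1,2] = [2] − [1].
The 7×18 boundary matrix has rank 6 and Smith normal form diag(1,1,1,1,1,1).

The boundary map ∂_2: C_2 → C_1 sends each 2-simplex [p,q,r] to [q,r] − [p,r] + [p,q]. For instance
  ∂[2,3,5] = [3,5] − [2,5] + [2,3],
  ∂[2,4,5] = [4,5] − [2,5] + [2,4].
This gives a 18×12 integer matrix of rank 12; reducing to Smith normal form yields diagonal entries (1,1,1,1,1,1,1,1,1,1,1,2).

From H_k ≅ ker(∂_k) / im(∂_{k+1}) we obtain:

  H_0: rank C_0 − rank ∂_1 = 7 − 6 = 1, and the invariant factors of ∂_1 are all 1, so H_0 ≅ Z.
  H_1: rank ker ∂_1 − rank ∂_2 = (18 − 6) − 12 = 0, and ∂_2 has invariant factor 2 > 1, so H_1 ≅ Z/2.
  H_2: rank ker ∂_2 − rank ∂_3 = (12 − 12) − 0 = 0, and there is no ∂_3, so H_2 ≅ 0.

As a check, the Euler characteristic is 7 − 18 + 12 = 1, which agrees with 1 − 0 + 0 = 1.

H_0 = Z,  H_1 = Z/2,  H_2 = 0.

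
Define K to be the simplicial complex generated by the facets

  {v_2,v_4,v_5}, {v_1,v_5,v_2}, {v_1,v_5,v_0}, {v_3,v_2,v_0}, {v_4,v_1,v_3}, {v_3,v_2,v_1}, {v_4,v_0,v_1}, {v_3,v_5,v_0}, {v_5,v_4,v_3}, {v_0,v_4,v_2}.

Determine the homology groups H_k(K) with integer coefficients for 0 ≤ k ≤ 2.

We work with the vertex ordering v_0 < v_1 < v_2 < v_3 < v_4 < v_5. The simplices of K, each written with vertices in increasing order, are:

  0-simplices (6): [v_0], [v_1], [v_2], [v_3], [v_4], [v_5]
  1-simplices (15): (15 of them)
  2-simplices (10): [v_0,v_1,v_4], [v_0,v_1,v_5], [v_0,v_2,v_3], [v_0,v_2,v_4], [v_0,v_3,v_5], [v_1,v_2,v_3], [v_1,v_2,v_5], [v_1,v_3,v_4], [v_2,v_4,v_5], [v_3,v_4,v_5]

giving chain groups C_0 ≅ Z^6, C_1 ≅ Z^15, C_2 ≅ Z^10.

The boundary map ∂_1: C_1 → C_0 sends each edge [p,q] (with p < q) to q − p. For instance
  ∂[v_2,v_4] = [v_4] − [v_2].
As a 6×15 matrix over Z this has rank 5, with invariant factors (1,1,1,1,1).

∂_2: C_2 → C_1 sends each 2-simplex [p,q,r] to [q,r] − [p,r] + [p,q]. For instance
  ∂[v_0,v_1,v_5] = [v_1,v_5] − [v_0,v_5] + [v_0,v_1],
  ∂[v_3,v_4,v_5] = [v_4,v_5] − [v_3,v_5] + [v_3,v_4].
This gives a 15×10 integer matrix of rank 10; reducing to Smith normal form yields diagonal entries (1,1,1,1,1,1,1,1,1,2).

Reading off H_k = ker ∂_k / im ∂_{k+1}:

  H_0: rank C_0 − rank ∂_1 = 6 − 5 = 1, and the invariant factors of ∂_1 are all 1, so H_0 = Z.
  H_1: rank ker ∂_1 − rank ∂_2 = (15 − 5) − 10 = 0, and ∂_2 has invariant factor 2 > 1, so H_1 = Z_2.
  H_2: rank ker ∂_2 − rank ∂_3 = (10 − 10) − 0 = 0, and there is no ∂_3, so H_2 = 0.

H_0 = Z,  H_1 = Z_2,  H_2 = 0.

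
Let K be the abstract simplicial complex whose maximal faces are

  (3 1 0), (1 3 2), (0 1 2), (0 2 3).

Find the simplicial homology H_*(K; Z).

H_0 ≅ Z,  H_1 = 0,  H_2 ≅ Z.

Order the vertices as 0 < 1 < 2 < 3. Listing each simplex with vertices in this order, K has dimension 2 with simplices:

  0-simplices (4): [0], [1], [2], [3]
  1-simplices (6): [0,1], [0,2], [0,3], [1,2], [1,3], [2,3]
  2-simplices (4): [0,1,2], [0,1,3], [0,2,3], [1,2,3]

giving chain groups C_0 ≅ Z^4, C_1 ≅ Z^6, C_2 ≅ Z^4.

Boundary ∂_1: C_1 → C_0 is given by ∂[p,q] = [q] − [p]. For instance
  ∂[0,3] = [3] − [0].
The 4×6 boundary matrix has rank 3 and Smith normal form diag(1,1,1).

∂_2: C_2 → C_1 sends each 2-simplex [p,q,r] to [q,r] − [p,r] + [p,q]. For instance
  ∂[1,2,3] = [2,3] − [1,3] + [1,2],
  ∂[0,1,3] = [1,3] − [0,3] + [0,1].
As a 6×4 matrix over Z this has rank 3, with invariant factors (1,1,1).

Reading off H_k = ker ∂_k / im ∂_{k+1}:

  H_0: rank C_0 − rank ∂_1 = 4 − 3 = 1, and the invariant factors of ∂_1 are all 1, so H_0 ≅ Z.
  H_1: rank ker ∂_1 − rank ∂_2 = (6 − 3) − 3 = 0, and the invariant factors of ∂_2 are all 1, so H_1 ≅ 0.
  H_2: rank ker ∂_2 − rank ∂_3 = (4 − 3) − 0 = 1, and there is no ∂_3, so H_2 ≅ Z.

As a check, the Euler characteristic is 4 − 6 + 4 = 2, which agrees with 1 − 0 + 1 = 2.
(K is a triangulation of the 2-sphere S^2.)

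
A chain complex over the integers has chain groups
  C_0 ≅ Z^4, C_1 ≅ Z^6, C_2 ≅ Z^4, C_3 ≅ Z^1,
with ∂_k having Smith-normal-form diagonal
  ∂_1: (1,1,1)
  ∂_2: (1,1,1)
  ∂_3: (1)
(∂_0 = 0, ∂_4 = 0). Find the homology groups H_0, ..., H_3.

H_0 ≅ Z,  H_1 = 0,  H_2 = 0,  H_3 = 0.

H_0: b_0 = 4 − 0 − 3 = 1; torsion from ∂_1 factors > 1: none. So H_0 ≅ Z.
H_1: b_1 = 6 − 3 − 3 = 0; torsion from ∂_2 factors > 1: none. So H_1 ≅ 0.
H_2: b_2 = 4 − 3 − 1 = 0; torsion from ∂_3 factors > 1: none. So H_2 ≅ 0.
H_3: b_3 = 1 − 1 − 0 = 0; torsion from ∂_4 factors > 1: none. So H_3 ≅ 0.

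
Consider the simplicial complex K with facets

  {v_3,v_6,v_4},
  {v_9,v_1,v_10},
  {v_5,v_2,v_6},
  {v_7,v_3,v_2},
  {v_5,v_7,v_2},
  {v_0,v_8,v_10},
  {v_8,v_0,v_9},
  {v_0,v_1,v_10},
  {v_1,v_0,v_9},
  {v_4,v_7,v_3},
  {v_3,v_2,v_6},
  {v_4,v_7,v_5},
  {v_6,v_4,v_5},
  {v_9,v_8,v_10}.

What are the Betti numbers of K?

b_0 = 2, b_1 = 0, b_2 = 2.

We work with the vertex ordering v_0 < v_1 < v_2 < v_3 < v_4 < v_5 < v_6 < v_7 < v_8 < v_9 < v_10. The simplices of K, each written with vertices in increasing order, are:

  0-simplices (11): [v_0], [v_1], [v_2], [v_3], [v_4], [v_5], [v_6], [v_7], [v_8], [v_9], [v_10]
  1-simplices (21): (21 of them)
  2-simplices (14): (14 of them)

giving chain groups C_0 ≅ Z^11, C_1 ≅ Z^21, C_2 ≅ Z^14.

∂_1: C_1 → C_0 sends each edge [p,q] (with p < q) to q − p.
The 11×21 boundary matrix has rank 9 and Smith normal form diag(1,1,1,1,1,1,1,1,1).

The boundary map ∂_2: C_2 → C_1 acts by ∂[p,q,r] = [q,r] − [p,r] + [p,q]. For instance
  ∂[v_8,v_9,v_10] = [v_9,v_10] − [v_8,v_10] + [v_8,v_9],
  ∂[v_2,v_3,v_7] = [v_3,v_7] − [v_2,v_7] + [v_2,v_3].
The resulting 21×14 matrix has rank 12, and its Smith normal form has invariant factors (1,1,1,1,1,1,1,1,1,1,1,1).

From H_k ≅ ker(∂_k) / im(∂_{k+1}) we obtain:

  H_0: rank C_0 − rank ∂_1 = 11 − 9 = 2, and the invariant factors of ∂_1 are all 1, so H_0 = Z^2.
  H_1: rank ker ∂_1 − rank ∂_2 = (21 − 9) − 12 = 0, and the invariant factors of ∂_2 are all 1, so H_1 = 0.
  H_2: rank ker ∂_2 − rank ∂_3 = (14 − 12) − 0 = 2, and there is no ∂_3, so H_2 = Z^2.

As a check, the Euler characteristic is 11 − 21 + 14 = 4, which agrees with 2 − 0 + 2 = 4.

Hence the Betti numbers are b_0 = 2, b_1 = 0, b_2 = 2.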